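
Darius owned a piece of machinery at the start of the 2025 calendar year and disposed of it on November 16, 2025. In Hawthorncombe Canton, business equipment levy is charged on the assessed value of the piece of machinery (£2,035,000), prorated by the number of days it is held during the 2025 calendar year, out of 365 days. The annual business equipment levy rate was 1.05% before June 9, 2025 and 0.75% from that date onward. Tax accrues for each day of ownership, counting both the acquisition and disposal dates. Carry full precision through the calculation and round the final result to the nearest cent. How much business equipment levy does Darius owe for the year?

January 1 – June 8, 2025: 159 days at 1.05% → £2,035,000 × 1.05% × 159/365 = £9,308.0342
June 9 – November 16, 2025: 161 days at 0.75% → £2,035,000 × 0.75% × 161/365 = £6,732.2260
Total = £16,040.2603

£16,040.26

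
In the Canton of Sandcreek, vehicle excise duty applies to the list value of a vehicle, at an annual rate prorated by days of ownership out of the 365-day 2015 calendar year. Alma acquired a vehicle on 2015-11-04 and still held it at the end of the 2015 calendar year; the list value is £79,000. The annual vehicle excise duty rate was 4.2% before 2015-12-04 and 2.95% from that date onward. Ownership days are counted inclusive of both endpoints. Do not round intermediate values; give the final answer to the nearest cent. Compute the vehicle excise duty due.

2015-11-04 to 2015-12-03: 30 days at 4.2% → £79,000 × 4.2% × 30/365 = £272.7123
2015-12-04 to 2015-12-31: 28 days at 2.95% → £79,000 × 2.95% × 28/365 = £178.7781
Total = £451.4904

£451.49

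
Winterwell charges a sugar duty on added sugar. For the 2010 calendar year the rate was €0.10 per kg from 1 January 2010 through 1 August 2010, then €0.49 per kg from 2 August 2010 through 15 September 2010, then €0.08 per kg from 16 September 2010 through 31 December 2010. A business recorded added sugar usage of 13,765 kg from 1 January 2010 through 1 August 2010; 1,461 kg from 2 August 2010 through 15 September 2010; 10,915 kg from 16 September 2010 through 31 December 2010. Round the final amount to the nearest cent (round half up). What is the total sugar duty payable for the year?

€2965.59

1 January – 1 August 2010: 13,765 kg at €0.10/kg → €1376.50
2 August – 15 September 2010: 1,461 kg at €0.49/kg → €715.89
16 September – 31 December 2010: 10,915 kg at €0.08/kg → €873.20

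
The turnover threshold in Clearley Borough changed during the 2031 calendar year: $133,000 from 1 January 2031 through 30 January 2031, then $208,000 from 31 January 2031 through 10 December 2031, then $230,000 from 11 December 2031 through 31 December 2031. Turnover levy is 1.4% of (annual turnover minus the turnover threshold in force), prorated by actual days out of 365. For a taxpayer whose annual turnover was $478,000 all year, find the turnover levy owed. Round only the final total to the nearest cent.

1 January – 30 January 2031: 30 days, exemption $133,000 → ($478,000 − $133,000) × 1.4% × 30/365 = $396.9863
31 January – 10 December 2031: 314 days, exemption $208,000 → ($478,000 − $208,000) × 1.4% × 314/365 = $3,251.8356
11 December – 31 December 2031: 21 days, exemption $230,000 → ($478,000 − $230,000) × 1.4% × 21/365 = $199.7589
Total = $3,848.5808

$3,848.58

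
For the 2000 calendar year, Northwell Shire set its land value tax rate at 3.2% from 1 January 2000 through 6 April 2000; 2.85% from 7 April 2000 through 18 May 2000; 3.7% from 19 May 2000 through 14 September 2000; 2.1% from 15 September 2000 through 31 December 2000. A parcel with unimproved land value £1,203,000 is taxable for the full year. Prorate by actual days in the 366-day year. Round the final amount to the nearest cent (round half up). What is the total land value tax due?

£36,063.70

1 January – 6 April 2000: 97 days at 3.2% → £1,203,000 × 3.2% × 97/366 = £10,202.4918
7 April – 18 May 2000: 42 days at 2.85% → £1,203,000 × 2.85% × 42/366 = £3,934.4016
19 May – 14 September 2000: 119 days at 3.7% → £1,203,000 × 3.7% × 119/366 = £14,472.1557
15 September – 31 December 2000: 108 days at 2.1% → £1,203,000 × 2.1% × 108/366 = £7,454.6557
Total = £36,063.7049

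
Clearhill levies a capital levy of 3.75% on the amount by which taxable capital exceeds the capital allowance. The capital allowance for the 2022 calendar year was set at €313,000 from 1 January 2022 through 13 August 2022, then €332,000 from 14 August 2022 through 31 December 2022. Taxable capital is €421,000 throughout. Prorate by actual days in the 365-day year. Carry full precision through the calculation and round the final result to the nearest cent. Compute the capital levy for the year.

1 January – 13 August 2022: 225 days, exemption €313,000 → (€421,000 − €313,000) × 3.75% × 225/365 = €2,496.5753
14 August – 31 December 2022: 140 days, exemption €332,000 → (€421,000 − €332,000) × 3.75% × 140/365 = €1,280.1370
Total = €3,776.7123

€3,776.71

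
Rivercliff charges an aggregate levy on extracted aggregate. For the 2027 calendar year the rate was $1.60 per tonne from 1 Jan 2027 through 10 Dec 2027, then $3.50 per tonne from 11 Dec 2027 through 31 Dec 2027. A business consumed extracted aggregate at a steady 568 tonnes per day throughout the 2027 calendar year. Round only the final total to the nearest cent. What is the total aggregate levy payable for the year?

$354,375.20

1 Jan – 10 Dec 2027: 344 days × 568 tonnes/day = 195,392 tonnes at $1.60/tonne → $312,627.20
11 Dec – 31 Dec 2027: 21 days × 568 tonnes/day = 11,928 tonnes at $3.50/tonne → $41,748.00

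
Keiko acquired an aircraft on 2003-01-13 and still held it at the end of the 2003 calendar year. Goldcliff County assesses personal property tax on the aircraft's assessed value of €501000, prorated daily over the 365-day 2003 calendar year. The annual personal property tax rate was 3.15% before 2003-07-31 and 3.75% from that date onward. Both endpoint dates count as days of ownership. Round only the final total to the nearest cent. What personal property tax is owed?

€16530.94

2003-01-13 to 2003-07-30: 199 days at 3.15% → €501000 × 3.15% × 199/365 = €8604.1603
2003-07-31 to 2003-12-31: 154 days at 3.75% → €501000 × 3.75% × 154/365 = €7926.7808
Total = €16530.9411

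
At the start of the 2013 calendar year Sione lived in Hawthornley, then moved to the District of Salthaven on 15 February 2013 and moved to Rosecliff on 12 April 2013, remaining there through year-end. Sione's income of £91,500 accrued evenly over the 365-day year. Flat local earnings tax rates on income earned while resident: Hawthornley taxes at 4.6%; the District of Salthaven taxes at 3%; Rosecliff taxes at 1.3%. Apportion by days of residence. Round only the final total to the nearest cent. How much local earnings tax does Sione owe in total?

Hawthornley, 1 January – 14 February 2013: 45 days → £91,500 × 4.6% × 45/365 = £518.9178
The District of Salthaven, 15 February – 11 April 2013: 56 days → £91,500 × 3% × 56/365 = £421.1507
Rosecliff, 12 April – 31 December 2013: 264 days → £91,500 × 1.3% × 264/365 = £860.3507
Total = £1,800.4192

£1,800.42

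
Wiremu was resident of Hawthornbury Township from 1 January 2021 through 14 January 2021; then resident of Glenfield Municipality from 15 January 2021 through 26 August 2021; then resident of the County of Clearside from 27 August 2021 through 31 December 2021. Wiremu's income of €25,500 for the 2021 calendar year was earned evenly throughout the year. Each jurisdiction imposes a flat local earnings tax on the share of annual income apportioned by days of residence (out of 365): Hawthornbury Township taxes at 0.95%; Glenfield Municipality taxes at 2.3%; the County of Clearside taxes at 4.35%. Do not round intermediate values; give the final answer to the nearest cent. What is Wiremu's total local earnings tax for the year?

Hawthornbury Township, 1 January – 14 January 2021: 14 days → €25,500 × 0.95% × 14/365 = €9.2918
Glenfield Municipality, 15 January – 26 August 2021: 224 days → €25,500 × 2.3% × 224/365 = €359.9342
The County of Clearside, 27 August – 31 December 2021: 127 days → €25,500 × 4.35% × 127/365 = €385.9582
Total = €755.1842

€755.18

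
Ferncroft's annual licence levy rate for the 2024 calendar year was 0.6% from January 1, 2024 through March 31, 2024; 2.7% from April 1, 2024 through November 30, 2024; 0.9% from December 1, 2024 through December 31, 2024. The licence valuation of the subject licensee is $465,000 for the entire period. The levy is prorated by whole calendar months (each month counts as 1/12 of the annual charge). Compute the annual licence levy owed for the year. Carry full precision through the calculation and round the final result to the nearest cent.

January 1 – March 31, 2024: 3 months at 0.6% → $465,000 × 0.6% × 3/12 = $697.5000
April 1 – November 30, 2024: 8 months at 2.7% → $465,000 × 2.7% × 8/12 = $8,370.0000
December 1 – December 31, 2024: 1 month at 0.9% → $465,000 × 0.9% × 1/12 = $348.7500
Total = $9,416.2500

$9,416.25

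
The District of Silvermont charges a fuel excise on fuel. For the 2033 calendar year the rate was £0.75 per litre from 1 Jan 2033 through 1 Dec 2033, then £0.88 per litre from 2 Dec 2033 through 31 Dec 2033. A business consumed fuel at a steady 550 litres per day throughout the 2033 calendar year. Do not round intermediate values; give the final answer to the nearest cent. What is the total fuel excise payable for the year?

£152707.50

1 Jan – 1 Dec 2033: 335 days × 550 litres/day = 184,250 litres at £0.75/litre → £138187.50
2 Dec – 31 Dec 2033: 30 days × 550 litres/day = 16,500 litres at £0.88/litre → £14520.00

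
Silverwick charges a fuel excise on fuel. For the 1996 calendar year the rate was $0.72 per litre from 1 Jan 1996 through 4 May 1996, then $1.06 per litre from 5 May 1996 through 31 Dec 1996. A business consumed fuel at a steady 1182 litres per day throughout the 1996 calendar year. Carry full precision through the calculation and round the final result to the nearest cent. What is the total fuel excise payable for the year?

$408,333.72

1 Jan – 4 May 1996: 125 days × 1182 litres/day = 147,750 litres at $0.72/litre → $106,380.00
5 May – 31 Dec 1996: 241 days × 1182 litres/day = 284,862 litres at $1.06/litre → $301,953.72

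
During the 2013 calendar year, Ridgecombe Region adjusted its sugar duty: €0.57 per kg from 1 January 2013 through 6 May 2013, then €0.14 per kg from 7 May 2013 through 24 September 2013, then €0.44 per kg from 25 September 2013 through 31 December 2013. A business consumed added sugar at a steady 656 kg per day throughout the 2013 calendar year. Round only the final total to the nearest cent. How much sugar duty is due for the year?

€88350.08

1 January – 6 May 2013: 126 days × 656 kg/day = 82,656 kg at €0.57/kg → €47113.92
7 May – 24 September 2013: 141 days × 656 kg/day = 92,496 kg at €0.14/kg → €12949.44
25 September – 31 December 2013: 98 days × 656 kg/day = 64,288 kg at €0.44/kg → €28286.72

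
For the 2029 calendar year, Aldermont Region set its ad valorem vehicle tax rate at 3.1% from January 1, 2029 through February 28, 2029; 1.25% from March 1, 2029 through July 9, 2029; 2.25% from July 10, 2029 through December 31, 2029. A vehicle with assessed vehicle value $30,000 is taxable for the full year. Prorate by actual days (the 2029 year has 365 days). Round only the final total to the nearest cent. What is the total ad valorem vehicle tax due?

$608.55

January 1 – February 28, 2029: 59 days at 3.1% → $30,000 × 3.1% × 59/365 = $150.3288
March 1 – July 9, 2029: 131 days at 1.25% → $30,000 × 1.25% × 131/365 = $134.5890
July 10 – December 31, 2029: 175 days at 2.25% → $30,000 × 2.25% × 175/365 = $323.6301
Total = $608.5479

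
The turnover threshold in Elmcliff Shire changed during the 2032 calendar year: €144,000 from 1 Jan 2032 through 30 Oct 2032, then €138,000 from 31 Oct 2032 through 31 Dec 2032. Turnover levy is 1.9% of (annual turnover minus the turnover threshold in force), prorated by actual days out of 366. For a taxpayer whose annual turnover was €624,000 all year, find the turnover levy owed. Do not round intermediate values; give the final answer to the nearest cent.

€9,139.31

1 Jan – 30 Oct 2032: 304 days, exemption €144,000 → (€624,000 − €144,000) × 1.9% × 304/366 = €7,575.0820
31 Oct – 31 Dec 2032: 62 days, exemption €138,000 → (€624,000 − €138,000) × 1.9% × 62/366 = €1,564.2295
Total = €9,139.3115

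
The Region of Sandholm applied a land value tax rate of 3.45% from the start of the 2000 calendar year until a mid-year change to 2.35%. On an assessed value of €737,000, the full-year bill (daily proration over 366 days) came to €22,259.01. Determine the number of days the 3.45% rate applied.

223 days

Let d = days at the first rate; then 366 − d days at the second rate.
€737,000 × [3.45%·d + 2.35%·(366−d)] / 366 = €22,259.01
Solving gives d = 223, so the new rate took effect on August 11, 2000.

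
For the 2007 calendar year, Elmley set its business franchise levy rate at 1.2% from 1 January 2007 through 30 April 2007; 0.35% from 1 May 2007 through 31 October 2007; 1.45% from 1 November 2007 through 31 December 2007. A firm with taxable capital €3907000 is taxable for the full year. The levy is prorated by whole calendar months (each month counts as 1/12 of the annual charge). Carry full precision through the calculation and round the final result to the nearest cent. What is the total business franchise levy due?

€31907.17

1 January – 30 April 2007: 4 months at 1.2% → €3907000 × 1.2% × 4/12 = €15628.0000
1 May – 31 October 2007: 6 months at 0.35% → €3907000 × 0.35% × 6/12 = €6837.2500
1 November – 31 December 2007: 2 months at 1.45% → €3907000 × 1.45% × 2/12 = €9441.9167
Total = €31907.1667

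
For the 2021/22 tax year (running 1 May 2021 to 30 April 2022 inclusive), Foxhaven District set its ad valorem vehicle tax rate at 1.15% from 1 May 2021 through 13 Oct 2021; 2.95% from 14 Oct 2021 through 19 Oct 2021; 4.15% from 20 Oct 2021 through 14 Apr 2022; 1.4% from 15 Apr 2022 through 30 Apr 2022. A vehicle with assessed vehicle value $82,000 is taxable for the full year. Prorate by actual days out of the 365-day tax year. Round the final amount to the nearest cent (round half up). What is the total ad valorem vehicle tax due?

$2,169.18

1 May – 13 Oct 2021: 166 days at 1.15% → $82,000 × 1.15% × 166/365 = $428.8712
14 Oct – 19 Oct 2021: 6 days at 2.95% → $82,000 × 2.95% × 6/365 = $39.7644
20 Oct 2021 – 14 Apr 2022: 177 days at 4.15% → $82,000 × 4.15% × 177/365 = $1,650.2219
15 Apr – 30 Apr 2022: 16 days at 1.4% → $82,000 × 1.4% × 16/365 = $50.3233
Total = $2,169.1808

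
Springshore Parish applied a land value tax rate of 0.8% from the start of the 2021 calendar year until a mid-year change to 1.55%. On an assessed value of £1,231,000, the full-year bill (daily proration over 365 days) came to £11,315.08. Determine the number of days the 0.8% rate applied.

Let d = days at the first rate; then 365 − d days at the second rate.
£1,231,000 × [0.8%·d + 1.55%·(365−d)] / 365 = £11,315.08
Solving gives d = 307, so the new rate took effect on November 4, 2021.

307 days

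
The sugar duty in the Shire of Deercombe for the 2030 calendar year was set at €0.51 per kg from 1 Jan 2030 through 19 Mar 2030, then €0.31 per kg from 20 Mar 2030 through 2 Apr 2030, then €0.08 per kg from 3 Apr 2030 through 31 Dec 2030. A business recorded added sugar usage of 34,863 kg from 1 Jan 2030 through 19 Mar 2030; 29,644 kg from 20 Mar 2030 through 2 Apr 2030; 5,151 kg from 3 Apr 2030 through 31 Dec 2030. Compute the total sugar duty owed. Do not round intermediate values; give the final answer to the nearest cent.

1 Jan – 19 Mar 2030: 34,863 kg at €0.51/kg → €17,780.13
20 Mar – 2 Apr 2030: 29,644 kg at €0.31/kg → €9,189.64
3 Apr – 31 Dec 2030: 5,151 kg at €0.08/kg → €412.08

€27,381.85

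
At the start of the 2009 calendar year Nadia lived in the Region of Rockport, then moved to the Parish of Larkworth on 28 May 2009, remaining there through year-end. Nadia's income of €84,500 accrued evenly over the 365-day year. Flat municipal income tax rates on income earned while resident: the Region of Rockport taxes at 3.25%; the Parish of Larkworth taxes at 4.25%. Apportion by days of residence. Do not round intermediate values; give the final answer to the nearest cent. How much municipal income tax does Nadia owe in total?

€3,250.93

The Region of Rockport, 1 January – 27 May 2009: 147 days → €84,500 × 3.25% × 147/365 = €1,106.0240
The Parish of Larkworth, 28 May – 31 December 2009: 218 days → €84,500 × 4.25% × 218/365 = €2,144.9110
Total = €3,250.9349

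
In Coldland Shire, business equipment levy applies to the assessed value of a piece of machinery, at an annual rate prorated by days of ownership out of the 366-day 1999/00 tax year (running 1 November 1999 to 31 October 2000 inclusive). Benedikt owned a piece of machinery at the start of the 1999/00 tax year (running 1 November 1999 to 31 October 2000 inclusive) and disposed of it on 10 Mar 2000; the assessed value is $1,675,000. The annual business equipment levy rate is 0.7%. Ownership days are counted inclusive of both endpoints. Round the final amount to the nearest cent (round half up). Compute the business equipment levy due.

$4,196.65

Days held (1 Nov 1999 – 10 Mar 2000): 131 out of 366
Tax = $1,675,000 × 0.7% × 131/366 = $4,196.6530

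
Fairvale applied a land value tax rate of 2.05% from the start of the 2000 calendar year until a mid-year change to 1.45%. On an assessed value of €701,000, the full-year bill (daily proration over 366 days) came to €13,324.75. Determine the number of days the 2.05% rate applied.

Let d = days at the first rate; then 366 − d days at the second rate.
€701,000 × [2.05%·d + 1.45%·(366−d)] / 366 = €13,324.75
Solving gives d = 275, so the new rate took effect on October 2, 2000.

275 days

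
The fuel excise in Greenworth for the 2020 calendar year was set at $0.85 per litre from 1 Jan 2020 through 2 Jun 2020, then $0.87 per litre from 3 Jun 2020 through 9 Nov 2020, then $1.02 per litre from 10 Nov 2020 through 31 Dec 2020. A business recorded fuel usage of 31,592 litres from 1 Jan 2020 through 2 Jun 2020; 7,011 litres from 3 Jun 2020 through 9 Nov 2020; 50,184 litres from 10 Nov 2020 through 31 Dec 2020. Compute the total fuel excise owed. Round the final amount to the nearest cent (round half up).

1 Jan – 2 Jun 2020: 31,592 litres at $0.85/litre → $26853.20
3 Jun – 9 Nov 2020: 7,011 litres at $0.87/litre → $6099.57
10 Nov – 31 Dec 2020: 50,184 litres at $1.02/litre → $51187.68

$84140.45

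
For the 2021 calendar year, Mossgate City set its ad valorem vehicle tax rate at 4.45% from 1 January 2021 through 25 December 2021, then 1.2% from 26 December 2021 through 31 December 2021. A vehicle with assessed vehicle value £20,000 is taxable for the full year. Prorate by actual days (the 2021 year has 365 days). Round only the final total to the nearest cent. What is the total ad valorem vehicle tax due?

1 January – 25 December 2021: 359 days at 4.45% → £20,000 × 4.45% × 359/365 = £875.3699
26 December – 31 December 2021: 6 days at 1.2% → £20,000 × 1.2% × 6/365 = £3.9452
Total = £879.3151

£879.32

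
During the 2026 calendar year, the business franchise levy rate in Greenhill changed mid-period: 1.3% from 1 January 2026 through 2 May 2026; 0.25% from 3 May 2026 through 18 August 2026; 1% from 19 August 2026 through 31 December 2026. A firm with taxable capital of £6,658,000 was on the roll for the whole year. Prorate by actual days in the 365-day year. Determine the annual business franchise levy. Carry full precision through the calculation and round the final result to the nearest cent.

1 January – 2 May 2026: 122 days at 1.3% → £6,658,000 × 1.3% × 122/365 = £28,930.3781
3 May – 18 August 2026: 108 days at 0.25% → £6,658,000 × 0.25% × 108/365 = £4,925.0959
19 August – 31 December 2026: 135 days at 1% → £6,658,000 × 1% × 135/365 = £24,625.4795
Total = £58,480.9534

£58,480.95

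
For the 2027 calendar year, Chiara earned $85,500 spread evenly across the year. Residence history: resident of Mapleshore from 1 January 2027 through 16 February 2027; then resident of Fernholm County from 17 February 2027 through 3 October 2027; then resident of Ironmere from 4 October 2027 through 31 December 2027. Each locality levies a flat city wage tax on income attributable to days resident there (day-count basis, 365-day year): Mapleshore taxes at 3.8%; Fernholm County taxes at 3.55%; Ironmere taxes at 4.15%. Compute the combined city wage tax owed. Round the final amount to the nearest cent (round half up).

Mapleshore, 1 January – 16 February 2027: 47 days → $85,500 × 3.8% × 47/365 = $418.3644
Fernholm County, 17 February – 3 October 2027: 229 days → $85,500 × 3.55% × 229/365 = $1,904.3075
Ironmere, 4 October – 31 December 2027: 89 days → $85,500 × 4.15% × 89/365 = $865.1897
Total = $3,187.8616

$3,187.86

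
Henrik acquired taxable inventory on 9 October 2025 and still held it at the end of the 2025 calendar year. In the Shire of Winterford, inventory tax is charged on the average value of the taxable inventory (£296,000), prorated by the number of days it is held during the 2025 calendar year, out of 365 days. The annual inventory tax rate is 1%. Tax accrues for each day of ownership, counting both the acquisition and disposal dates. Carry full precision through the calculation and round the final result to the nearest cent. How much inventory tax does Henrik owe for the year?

£681.21

Days held (9 October – 31 December 2025): 84 out of 365
Tax = £296,000 × 1% × 84/365 = £681.2055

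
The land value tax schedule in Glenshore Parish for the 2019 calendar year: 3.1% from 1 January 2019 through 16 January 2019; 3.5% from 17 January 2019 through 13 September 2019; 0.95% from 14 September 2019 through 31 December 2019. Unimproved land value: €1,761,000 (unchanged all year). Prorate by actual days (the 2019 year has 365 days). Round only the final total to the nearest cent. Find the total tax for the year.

1 January – 16 January 2019: 16 days at 3.1% → €1,761,000 × 3.1% × 16/365 = €2,393.0301
17 January – 13 September 2019: 240 days at 3.5% → €1,761,000 × 3.5% × 240/365 = €40,527.1233
14 September – 31 December 2019: 109 days at 0.95% → €1,761,000 × 0.95% × 109/365 = €4,995.9329
Total = €47,916.0863

€47,916.09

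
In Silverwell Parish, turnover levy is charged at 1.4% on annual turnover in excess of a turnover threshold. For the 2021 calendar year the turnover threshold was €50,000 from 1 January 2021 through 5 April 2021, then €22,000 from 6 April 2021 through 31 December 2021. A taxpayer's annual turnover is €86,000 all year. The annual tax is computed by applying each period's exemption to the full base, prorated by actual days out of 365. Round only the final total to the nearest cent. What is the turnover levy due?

1 January – 5 April 2021: 95 days, exemption €50,000 → (€86,000 − €50,000) × 1.4% × 95/365 = €131.1781
6 April – 31 December 2021: 270 days, exemption €22,000 → (€86,000 − €22,000) × 1.4% × 270/365 = €662.7945
Total = €793.9726

€793.97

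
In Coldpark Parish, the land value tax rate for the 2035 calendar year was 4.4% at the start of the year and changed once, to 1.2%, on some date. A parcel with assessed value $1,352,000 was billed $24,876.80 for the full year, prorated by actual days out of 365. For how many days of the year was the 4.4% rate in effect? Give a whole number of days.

73 days

Let d = days at the first rate; then 365 − d days at the second rate.
$1,352,000 × [4.4%·d + 1.2%·(365−d)] / 365 = $24,876.80
Solving gives d = 73, so the new rate took effect on 15 March 2035.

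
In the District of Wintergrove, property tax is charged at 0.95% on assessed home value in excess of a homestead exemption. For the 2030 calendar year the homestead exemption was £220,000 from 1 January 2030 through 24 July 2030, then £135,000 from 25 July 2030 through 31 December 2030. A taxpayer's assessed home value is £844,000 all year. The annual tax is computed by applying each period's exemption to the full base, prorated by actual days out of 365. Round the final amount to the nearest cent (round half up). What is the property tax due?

1 January – 24 July 2030: 205 days, exemption £220,000 → (£844,000 − £220,000) × 0.95% × 205/365 = £3,329.4247
25 July – 31 December 2030: 160 days, exemption £135,000 → (£844,000 − £135,000) × 0.95% × 160/365 = £2,952.5479
Total = £6,281.9726

£6,281.97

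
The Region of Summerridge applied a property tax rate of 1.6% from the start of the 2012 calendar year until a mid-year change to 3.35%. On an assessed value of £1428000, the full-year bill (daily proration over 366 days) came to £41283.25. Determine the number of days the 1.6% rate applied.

96 days

Let d = days at the first rate; then 366 − d days at the second rate.
£1428000 × [1.6%·d + 3.35%·(366−d)] / 366 = £41283.25
Solving gives d = 96, so the new rate took effect on 6 April 2012.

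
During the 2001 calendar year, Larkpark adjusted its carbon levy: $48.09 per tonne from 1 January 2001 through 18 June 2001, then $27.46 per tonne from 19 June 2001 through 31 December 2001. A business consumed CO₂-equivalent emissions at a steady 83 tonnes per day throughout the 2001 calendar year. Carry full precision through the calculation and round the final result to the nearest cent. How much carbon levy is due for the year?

$1121277.71

1 January – 18 June 2001: 169 days × 83 tonnes/day = 14,027 tonnes at $48.09/tonne → $674558.43
19 June – 31 December 2001: 196 days × 83 tonnes/day = 16,268 tonnes at $27.46/tonne → $446719.28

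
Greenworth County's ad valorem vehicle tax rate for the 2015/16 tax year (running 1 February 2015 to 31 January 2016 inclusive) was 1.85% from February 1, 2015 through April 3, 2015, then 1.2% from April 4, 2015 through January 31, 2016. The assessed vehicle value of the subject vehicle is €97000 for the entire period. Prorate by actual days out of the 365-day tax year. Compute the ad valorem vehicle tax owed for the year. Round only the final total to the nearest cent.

€1271.10

February 1 – April 3, 2015: 62 days at 1.85% → €97000 × 1.85% × 62/365 = €304.8192
April 4, 2015 – January 31, 2016: 303 days at 1.2% → €97000 × 1.2% × 303/365 = €966.2795
Total = €1271.0986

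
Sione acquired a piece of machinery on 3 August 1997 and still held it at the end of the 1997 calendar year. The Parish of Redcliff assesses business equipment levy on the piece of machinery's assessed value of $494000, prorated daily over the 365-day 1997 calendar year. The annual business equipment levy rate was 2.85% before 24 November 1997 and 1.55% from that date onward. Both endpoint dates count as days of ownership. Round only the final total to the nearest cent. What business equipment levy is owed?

$5155.87

3 August – 23 November 1997: 113 days at 2.85% → $494000 × 2.85% × 113/365 = $4358.7041
24 November – 31 December 1997: 38 days at 1.55% → $494000 × 1.55% × 38/365 = $797.1671
Total = $5155.8712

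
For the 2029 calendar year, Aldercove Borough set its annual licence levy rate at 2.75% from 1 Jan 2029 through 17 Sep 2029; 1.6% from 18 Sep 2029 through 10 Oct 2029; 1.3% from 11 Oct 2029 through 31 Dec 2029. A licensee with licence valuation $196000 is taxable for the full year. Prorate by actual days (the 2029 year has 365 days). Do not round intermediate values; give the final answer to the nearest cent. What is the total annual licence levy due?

1 Jan – 17 Sep 2029: 260 days at 2.75% → $196000 × 2.75% × 260/365 = $3839.4521
18 Sep – 10 Oct 2029: 23 days at 1.6% → $196000 × 1.6% × 23/365 = $197.6110
11 Oct – 31 Dec 2029: 82 days at 1.3% → $196000 × 1.3% × 82/365 = $572.4274
Total = $4609.4904

$4609.49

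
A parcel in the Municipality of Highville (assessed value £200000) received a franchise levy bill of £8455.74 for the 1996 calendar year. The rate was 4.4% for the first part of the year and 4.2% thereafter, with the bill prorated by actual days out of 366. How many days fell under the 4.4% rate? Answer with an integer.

Let d = days at the first rate; then 366 − d days at the second rate.
£200000 × [4.4%·d + 4.2%·(366−d)] / 366 = £8455.74
Solving gives d = 51, so the new rate took effect on 21 Feb 1996.

51 days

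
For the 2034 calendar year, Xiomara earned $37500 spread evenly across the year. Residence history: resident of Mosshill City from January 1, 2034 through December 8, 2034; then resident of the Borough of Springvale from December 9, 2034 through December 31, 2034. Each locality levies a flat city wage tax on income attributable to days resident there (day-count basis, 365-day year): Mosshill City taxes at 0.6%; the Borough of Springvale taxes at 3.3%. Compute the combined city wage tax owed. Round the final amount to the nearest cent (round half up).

Mosshill City, January 1 – December 8, 2034: 342 days → $37500 × 0.6% × 342/365 = $210.8219
The Borough of Springvale, December 9 – December 31, 2034: 23 days → $37500 × 3.3% × 23/365 = $77.9795
Total = $288.8014

$288.80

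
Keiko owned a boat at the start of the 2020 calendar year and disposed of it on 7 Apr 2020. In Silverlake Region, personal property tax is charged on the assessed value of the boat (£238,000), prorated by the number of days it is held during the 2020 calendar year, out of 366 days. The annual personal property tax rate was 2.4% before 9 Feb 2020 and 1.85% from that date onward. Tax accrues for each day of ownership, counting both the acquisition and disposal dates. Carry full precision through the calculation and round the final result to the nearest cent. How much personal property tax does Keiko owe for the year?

£1,318.43

1 Jan – 8 Feb 2020: 39 days at 2.4% → £238,000 × 2.4% × 39/366 = £608.6557
9 Feb – 7 Apr 2020: 59 days at 1.85% → £238,000 × 1.85% × 59/366 = £709.7732
Total = £1,318.4290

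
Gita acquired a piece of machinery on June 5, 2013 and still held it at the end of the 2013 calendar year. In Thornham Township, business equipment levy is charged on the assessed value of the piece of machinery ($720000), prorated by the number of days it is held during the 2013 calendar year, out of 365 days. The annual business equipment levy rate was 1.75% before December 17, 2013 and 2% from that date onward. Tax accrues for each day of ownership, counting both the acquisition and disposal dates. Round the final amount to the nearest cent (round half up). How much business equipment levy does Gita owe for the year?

June 5 – December 16, 2013: 195 days at 1.75% → $720000 × 1.75% × 195/365 = $6731.5068
December 17 – December 31, 2013: 15 days at 2% → $720000 × 2% × 15/365 = $591.7808
Total = $7323.2877

$7323.29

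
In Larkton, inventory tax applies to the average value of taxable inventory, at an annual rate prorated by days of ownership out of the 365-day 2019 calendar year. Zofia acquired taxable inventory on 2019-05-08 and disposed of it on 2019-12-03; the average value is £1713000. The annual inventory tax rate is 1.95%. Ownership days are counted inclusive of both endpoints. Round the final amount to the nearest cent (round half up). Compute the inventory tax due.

Days held (2019-05-08 to 2019-12-03): 210 out of 365
Tax = £1713000 × 1.95% × 210/365 = £19218.4521

£19218.45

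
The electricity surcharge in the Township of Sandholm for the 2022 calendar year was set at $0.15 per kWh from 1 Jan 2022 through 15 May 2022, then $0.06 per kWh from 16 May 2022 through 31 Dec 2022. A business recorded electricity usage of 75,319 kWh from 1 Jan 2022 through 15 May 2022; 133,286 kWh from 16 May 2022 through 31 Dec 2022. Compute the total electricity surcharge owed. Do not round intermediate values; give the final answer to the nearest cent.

1 Jan – 15 May 2022: 75,319 kWh at $0.15/kWh → $11,297.85
16 May – 31 Dec 2022: 133,286 kWh at $0.06/kWh → $7,997.16

$19,295.01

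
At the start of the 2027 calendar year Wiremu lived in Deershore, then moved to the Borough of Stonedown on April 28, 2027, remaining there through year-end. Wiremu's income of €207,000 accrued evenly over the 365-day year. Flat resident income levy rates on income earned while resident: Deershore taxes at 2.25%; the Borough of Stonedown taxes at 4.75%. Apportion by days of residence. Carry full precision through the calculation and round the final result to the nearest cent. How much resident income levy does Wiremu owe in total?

Deershore, January 1 – April 27, 2027: 117 days → €207,000 × 2.25% × 117/365 = €1,492.9521
The Borough of Stonedown, April 28 – December 31, 2027: 248 days → €207,000 × 4.75% × 248/365 = €6,680.7123
Total = €8,173.6644

€8,173.66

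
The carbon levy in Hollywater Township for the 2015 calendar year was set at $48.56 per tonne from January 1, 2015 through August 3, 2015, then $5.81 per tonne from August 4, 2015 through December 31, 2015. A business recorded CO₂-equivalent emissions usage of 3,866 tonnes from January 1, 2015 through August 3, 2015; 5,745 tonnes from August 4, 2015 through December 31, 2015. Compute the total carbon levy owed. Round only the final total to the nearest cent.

January 1 – August 3, 2015: 3,866 tonnes at $48.56/tonne → $187732.96
August 4 – December 31, 2015: 5,745 tonnes at $5.81/tonne → $33378.45

$221111.41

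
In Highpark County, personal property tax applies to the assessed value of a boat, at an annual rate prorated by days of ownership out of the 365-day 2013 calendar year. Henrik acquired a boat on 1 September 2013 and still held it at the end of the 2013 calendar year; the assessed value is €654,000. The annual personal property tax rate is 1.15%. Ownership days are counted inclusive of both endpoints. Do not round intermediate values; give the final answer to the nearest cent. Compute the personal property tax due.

Days held (1 September – 31 December 2013): 122 out of 365
Tax = €654,000 × 1.15% × 122/365 = €2,513.8685

€2,513.87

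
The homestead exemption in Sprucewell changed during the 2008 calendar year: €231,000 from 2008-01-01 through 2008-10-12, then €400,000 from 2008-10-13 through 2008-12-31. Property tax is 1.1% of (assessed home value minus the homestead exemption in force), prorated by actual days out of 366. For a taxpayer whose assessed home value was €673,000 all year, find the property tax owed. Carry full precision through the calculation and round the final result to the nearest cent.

€4,455.66

2008-01-01 to 2008-10-12: 286 days, exemption €231,000 → (€673,000 − €231,000) × 1.1% × 286/366 = €3,799.2678
2008-10-13 to 2008-12-31: 80 days, exemption €400,000 → (€673,000 − €400,000) × 1.1% × 80/366 = €656.3934
Total = €4,455.6612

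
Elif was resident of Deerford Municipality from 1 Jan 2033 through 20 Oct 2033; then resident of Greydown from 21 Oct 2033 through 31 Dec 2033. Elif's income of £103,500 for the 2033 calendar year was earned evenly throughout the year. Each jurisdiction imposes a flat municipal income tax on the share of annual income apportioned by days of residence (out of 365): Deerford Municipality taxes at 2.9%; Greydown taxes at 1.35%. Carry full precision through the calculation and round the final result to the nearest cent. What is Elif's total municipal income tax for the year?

Deerford Municipality, 1 Jan – 20 Oct 2033: 293 days → £103,500 × 2.9% × 293/365 = £2,409.4233
Greydown, 21 Oct – 31 Dec 2033: 72 days → £103,500 × 1.35% × 72/365 = £275.6219
Total = £2,685.0452

£2,685.05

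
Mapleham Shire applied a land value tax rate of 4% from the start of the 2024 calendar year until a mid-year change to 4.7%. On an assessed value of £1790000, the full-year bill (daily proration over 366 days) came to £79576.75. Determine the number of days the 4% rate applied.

133 days

Let d = days at the first rate; then 366 − d days at the second rate.
£1790000 × [4%·d + 4.7%·(366−d)] / 366 = £79576.75
Solving gives d = 133, so the new rate took effect on 13 May 2024.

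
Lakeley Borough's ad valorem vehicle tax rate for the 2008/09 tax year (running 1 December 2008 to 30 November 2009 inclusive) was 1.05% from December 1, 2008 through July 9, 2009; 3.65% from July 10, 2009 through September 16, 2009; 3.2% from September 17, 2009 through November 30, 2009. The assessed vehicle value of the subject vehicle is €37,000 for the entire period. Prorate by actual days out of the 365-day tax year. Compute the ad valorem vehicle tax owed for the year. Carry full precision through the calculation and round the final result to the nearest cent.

December 1, 2008 – July 9, 2009: 221 days at 1.05% → €37,000 × 1.05% × 221/365 = €235.2288
July 10 – September 16, 2009: 69 days at 3.65% → €37,000 × 3.65% × 69/365 = €255.3000
September 17 – November 30, 2009: 75 days at 3.2% → €37,000 × 3.2% × 75/365 = €243.2877
Total = €733.8164

€733.82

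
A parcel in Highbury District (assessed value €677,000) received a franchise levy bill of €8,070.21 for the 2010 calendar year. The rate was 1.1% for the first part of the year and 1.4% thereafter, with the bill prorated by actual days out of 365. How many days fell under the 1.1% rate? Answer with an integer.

253 days

Let d = days at the first rate; then 365 − d days at the second rate.
€677,000 × [1.1%·d + 1.4%·(365−d)] / 365 = €8,070.21
Solving gives d = 253, so the new rate took effect on September 11, 2010.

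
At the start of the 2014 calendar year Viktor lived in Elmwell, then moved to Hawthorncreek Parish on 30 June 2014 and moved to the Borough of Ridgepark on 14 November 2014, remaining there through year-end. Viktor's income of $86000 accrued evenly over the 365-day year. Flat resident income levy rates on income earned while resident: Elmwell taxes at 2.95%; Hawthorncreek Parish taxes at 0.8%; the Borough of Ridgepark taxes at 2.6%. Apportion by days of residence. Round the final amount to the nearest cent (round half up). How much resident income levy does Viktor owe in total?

Elmwell, 1 January – 29 June 2014: 180 days → $86000 × 2.95% × 180/365 = $1251.1233
Hawthorncreek Parish, 30 June – 13 November 2014: 137 days → $86000 × 0.8% × 137/365 = $258.2356
The Borough of Ridgepark, 14 November – 31 December 2014: 48 days → $86000 × 2.6% × 48/365 = $294.0493
Total = $1803.4082

$1803.41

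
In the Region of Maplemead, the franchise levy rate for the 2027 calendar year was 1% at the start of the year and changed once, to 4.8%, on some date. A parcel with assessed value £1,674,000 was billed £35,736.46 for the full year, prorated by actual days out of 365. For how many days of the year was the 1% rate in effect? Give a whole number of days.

256 days

Let d = days at the first rate; then 365 − d days at the second rate.
£1,674,000 × [1%·d + 4.8%·(365−d)] / 365 = £35,736.46
Solving gives d = 256, so the new rate took effect on 14 September 2027.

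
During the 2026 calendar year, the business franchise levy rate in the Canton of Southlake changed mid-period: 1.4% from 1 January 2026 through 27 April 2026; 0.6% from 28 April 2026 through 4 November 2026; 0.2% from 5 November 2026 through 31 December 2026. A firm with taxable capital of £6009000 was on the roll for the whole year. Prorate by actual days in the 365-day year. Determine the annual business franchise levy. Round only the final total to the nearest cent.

1 January – 27 April 2026: 117 days at 1.4% → £6009000 × 1.4% × 117/365 = £26966.4164
28 April – 4 November 2026: 191 days at 0.6% → £6009000 × 0.6% × 191/365 = £18866.6137
5 November – 31 December 2026: 57 days at 0.2% → £6009000 × 0.2% × 57/365 = £1876.7836
Total = £47709.8137

£47709.81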